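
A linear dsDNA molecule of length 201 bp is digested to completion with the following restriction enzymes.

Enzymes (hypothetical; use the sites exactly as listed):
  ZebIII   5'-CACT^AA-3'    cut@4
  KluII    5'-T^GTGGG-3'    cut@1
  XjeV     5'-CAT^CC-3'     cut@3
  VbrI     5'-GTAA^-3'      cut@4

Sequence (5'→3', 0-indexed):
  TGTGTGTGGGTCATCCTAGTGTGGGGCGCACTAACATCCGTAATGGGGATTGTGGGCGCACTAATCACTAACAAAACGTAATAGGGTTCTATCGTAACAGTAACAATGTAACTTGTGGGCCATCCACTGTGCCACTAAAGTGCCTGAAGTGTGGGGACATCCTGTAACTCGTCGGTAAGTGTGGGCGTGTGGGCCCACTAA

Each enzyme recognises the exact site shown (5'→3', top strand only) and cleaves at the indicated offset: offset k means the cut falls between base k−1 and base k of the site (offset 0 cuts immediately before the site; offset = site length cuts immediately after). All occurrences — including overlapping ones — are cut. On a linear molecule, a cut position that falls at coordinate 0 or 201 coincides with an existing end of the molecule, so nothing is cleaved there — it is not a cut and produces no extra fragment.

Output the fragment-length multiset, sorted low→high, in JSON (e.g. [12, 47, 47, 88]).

Site scan:
  ZebIII CACTAA/4: at [28, 58, 65, 132, 195] ⇒ [32, 62, 69, 136, 199]
  KluII TGTGGG/1: at [4, 19, 50, 113, 149, 179, 187] ⇒ [5, 20, 51, 114, 150, 180, 188]
  XjeV CATCC/3: at [11, 34, 120, 157] ⇒ [14, 37, 123, 160]
  VbrI GTAA/4: at [39, 77, 93, 99, 107, 163, 174] ⇒ [43, 81, 97, 103, 111, 167, 178]

Pooled cuts: [5, 14, 20, 32, 37, 43, 51, 62, 69, 81, 97, 103, 111, 114, 123, 136, 150, 160, 167, 178, 180, 188, 199]

Fragments:
  [0,5): 5 bp
  [5,14): 9 bp
  [14,20): 6 bp
  [20,32): 12 bp
  [32,37): 5 bp
  [37,43): 6 bp
  [43,51): 8 bp
  [51,62): 11 bp
  [62,69): 7 bp
  [69,81): 12 bp
  [81,97): 16 bp
  [97,103): 6 bp
  [103,111): 8 bp
  [111,114): 3 bp
  [114,123): 9 bp
  [123,136): 13 bp
  [136,150): 14 bp
  [150,160): 10 bp
  [160,167): 7 bp
  [167,178): 11 bp
  [178,180): 2 bp
  [180,188): 8 bp
  [188,199): 11 bp
  [199,201): 2 bp

[2,2,3,5,5,6,6,6,7,7,8,8,8,9,9,10,11,11,11,12,12,13,14,16]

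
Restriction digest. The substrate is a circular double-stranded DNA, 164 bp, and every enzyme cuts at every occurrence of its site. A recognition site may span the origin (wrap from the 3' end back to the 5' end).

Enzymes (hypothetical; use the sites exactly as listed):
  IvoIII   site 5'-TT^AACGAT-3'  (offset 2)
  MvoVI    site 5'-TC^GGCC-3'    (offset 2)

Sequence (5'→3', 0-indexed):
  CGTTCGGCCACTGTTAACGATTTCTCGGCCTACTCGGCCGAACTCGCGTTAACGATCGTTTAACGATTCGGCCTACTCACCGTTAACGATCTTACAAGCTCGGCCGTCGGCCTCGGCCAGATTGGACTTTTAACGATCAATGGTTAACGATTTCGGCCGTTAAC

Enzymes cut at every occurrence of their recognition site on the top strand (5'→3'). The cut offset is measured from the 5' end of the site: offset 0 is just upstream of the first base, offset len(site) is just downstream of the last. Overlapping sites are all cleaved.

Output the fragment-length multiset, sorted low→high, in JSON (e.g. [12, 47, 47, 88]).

Per-enzyme occurrences:
  IvoIII TTAACGAT/2: at [13, 48, 59, 82, 129, 143] ⇒ [15, 50, 61, 84, 131, 145]
  MvoVI TCGGCC/2: at [3, 24, 33, 67, 99, 106, 112, 152] ⇒ [5, 26, 35, 69, 101, 108, 114, 154]

All cut coordinates (distinct, sorted): [5, 15, 26, 35, 50, 61, 69, 84, 101, 108, 114, 131, 145, 154]

Fragments:
  5→15: 10 bp
  15→26: 11 bp
  26→35: 9 bp
  35→50: 15 bp
  50→61: 11 bp
  61→69: 8 bp
  69→84: 15 bp
  84→101: 17 bp
  101→108: 7 bp
  108→114: 6 bp
  114→131: 17 bp
  131→145: 14 bp
  145→154: 9 bp
  154→5 (wrap): 164-154+5 = 15 bp

[6,7,8,9,9,10,11,11,14,15,15,15,17,17]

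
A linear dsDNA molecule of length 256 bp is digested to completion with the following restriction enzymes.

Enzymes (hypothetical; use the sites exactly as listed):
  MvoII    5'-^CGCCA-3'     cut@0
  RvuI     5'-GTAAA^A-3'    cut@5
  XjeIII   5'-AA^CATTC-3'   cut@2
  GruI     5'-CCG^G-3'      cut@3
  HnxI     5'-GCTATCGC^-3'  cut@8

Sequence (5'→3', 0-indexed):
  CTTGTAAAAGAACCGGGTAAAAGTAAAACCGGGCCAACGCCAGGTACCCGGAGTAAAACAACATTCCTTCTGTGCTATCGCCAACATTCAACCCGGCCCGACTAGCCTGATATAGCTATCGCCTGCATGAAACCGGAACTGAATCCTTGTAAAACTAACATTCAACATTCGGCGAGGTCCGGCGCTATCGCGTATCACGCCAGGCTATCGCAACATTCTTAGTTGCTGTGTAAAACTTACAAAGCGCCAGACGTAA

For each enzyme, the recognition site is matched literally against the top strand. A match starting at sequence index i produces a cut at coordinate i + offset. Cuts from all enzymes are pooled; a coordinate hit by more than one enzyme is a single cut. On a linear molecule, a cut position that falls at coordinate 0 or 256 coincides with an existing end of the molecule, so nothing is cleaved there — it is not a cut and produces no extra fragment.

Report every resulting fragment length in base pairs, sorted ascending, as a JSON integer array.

Per-enzyme occurrences:
  MvoII (CGCCA, off=0): starts [37, 78, 197, 244] → cuts [37, 78, 197, 244]
  RvuI (GTAAAA, off=5): starts [3, 16, 22, 52, 148, 229] → cuts [8, 21, 27, 57, 153, 234]
  XjeIII (AACATTC, off=2): starts [59, 82, 156, 163, 211] → cuts [61, 84, 158, 165, 213]
  GruI (CCGG, off=3): starts [12, 28, 47, 92, 132, 178] → cuts [15, 31, 50, 95, 135, 181]
  HnxI (GCTATCGC, off=8): starts [73, 114, 183, 203] → cuts [81, 122, 191, 211]

All cut coordinates (distinct, sorted): [8, 15, 21, 27, 31, 37, 50, 57, 61, 78, 81, 84, 95, 122, 135, 153, 158, 165, 181, 191, 197, 211, 213, 234, 244]

Fragments:
  [0,8): 8 bp
  [8,15): 7 bp
  [15,21): 6 bp
  [21,27): 6 bp
  [27,31): 4 bp
  [31,37): 6 bp
  [37,50): 13 bp
  [50,57): 7 bp
  [57,61): 4 bp
  [61,78): 17 bp
  [78,81): 3 bp
  [81,84): 3 bp
  [84,95): 11 bp
  [95,122): 27 bp
  [122,135): 13 bp
  [135,153): 18 bp
  [153,158): 5 bp
  [158,165): 7 bp
  [165,181): 16 bp
  [181,191): 10 bp
  [191,197): 6 bp
  [197,211): 14 bp
  [211,213): 2 bp
  [213,234): 21 bp
  [234,244): 10 bp
  [244,256): 12 bp

[2,3,3,4,4,5,6,6,6,6,7,7,7,8,10,10,11,12,13,13,14,16,17,18,21,27]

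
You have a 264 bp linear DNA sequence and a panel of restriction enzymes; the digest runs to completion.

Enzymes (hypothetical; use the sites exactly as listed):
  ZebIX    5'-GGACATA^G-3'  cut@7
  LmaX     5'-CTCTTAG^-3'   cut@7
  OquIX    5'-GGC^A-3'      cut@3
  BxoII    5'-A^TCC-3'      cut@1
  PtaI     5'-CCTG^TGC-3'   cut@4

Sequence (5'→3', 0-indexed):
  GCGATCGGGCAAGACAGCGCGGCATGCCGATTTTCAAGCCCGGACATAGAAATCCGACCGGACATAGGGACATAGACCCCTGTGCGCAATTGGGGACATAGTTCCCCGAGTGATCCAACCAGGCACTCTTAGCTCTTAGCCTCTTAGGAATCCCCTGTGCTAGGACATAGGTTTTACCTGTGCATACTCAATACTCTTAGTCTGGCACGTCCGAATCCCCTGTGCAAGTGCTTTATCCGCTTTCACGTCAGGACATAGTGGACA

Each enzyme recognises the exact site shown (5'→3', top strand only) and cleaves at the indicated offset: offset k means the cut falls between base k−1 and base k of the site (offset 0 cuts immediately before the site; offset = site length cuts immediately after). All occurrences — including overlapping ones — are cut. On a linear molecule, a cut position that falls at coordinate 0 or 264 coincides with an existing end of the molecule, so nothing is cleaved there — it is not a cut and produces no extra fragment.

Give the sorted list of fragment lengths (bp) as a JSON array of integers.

Site scan:
  ZebIX (GGACATAG, off=7): starts [41, 59, 67, 93, 162, 250] → cuts [48, 66, 74, 100, 169, 257]
  LmaX (CTCTTAG, off=7): starts [125, 132, 140, 193] → cuts [132, 139, 147, 200]
  OquIX (GGCA, off=3): starts [7, 20, 121, 203] → cuts [10, 23, 124, 206]
  BxoII (ATCC, off=1): starts [51, 112, 149, 214, 234] → cuts [52, 113, 150, 215, 235]
  PtaI (CCTGTGC, off=4): starts [78, 153, 176, 218] → cuts [82, 157, 180, 222]

Pooled cuts: [10, 23, 48, 52, 66, 74, 82, 100, 113, 124, 132, 139, 147, 150, 157, 169, 180, 200, 206, 215, 222, 235, 257]

Fragments:
  [0,10): 10 bp
  [10,23): 13 bp
  [23,48): 25 bp
  [48,52): 4 bp
  [52,66): 14 bp
  [66,74): 8 bp
  [74,82): 8 bp
  [82,100): 18 bp
  [100,113): 13 bp
  [113,124): 11 bp
  [124,132): 8 bp
  [132,139): 7 bp
  [139,147): 8 bp
  [147,150): 3 bp
  [150,157): 7 bp
  [157,169): 12 bp
  [169,180): 11 bp
  [180,200): 20 bp
  [200,206): 6 bp
  [206,215): 9 bp
  [215,222): 7 bp
  [222,235): 13 bp
  [235,257): 22 bp
  [257,264): 7 bp

[3,4,6,7,7,7,7,8,8,8,8,9,10,11,11,12,13,13,13,14,18,20,22,25]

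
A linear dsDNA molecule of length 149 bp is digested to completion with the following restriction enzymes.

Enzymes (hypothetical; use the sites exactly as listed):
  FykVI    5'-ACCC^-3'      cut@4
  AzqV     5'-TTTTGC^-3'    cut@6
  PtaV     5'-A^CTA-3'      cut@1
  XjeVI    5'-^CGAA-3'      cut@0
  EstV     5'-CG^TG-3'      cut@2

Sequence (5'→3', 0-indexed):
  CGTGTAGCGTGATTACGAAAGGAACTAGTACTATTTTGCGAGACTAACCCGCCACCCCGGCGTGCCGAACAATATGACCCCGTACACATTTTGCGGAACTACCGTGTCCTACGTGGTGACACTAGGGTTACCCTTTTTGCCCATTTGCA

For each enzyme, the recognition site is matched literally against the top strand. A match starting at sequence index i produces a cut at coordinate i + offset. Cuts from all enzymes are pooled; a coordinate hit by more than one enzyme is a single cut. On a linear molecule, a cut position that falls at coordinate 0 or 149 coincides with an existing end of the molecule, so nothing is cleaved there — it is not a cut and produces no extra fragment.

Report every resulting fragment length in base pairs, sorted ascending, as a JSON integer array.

Site scan:
  FykVI ACCC/4: at [46, 53, 76, 129] ⇒ [50, 57, 80, 133]
  AzqV TTTTGC/6: at [33, 88, 134] ⇒ [39, 94, 140]
  PtaV ACTA/1: at [23, 29, 42, 97, 120] ⇒ [24, 30, 43, 98, 121]
  XjeVI CGAA/0: at [15, 65] ⇒ [15, 65]
  EstV CGTG/2: at [0, 7, 60, 102, 111] ⇒ [2, 9, 62, 104, 113]

All cut coordinates (distinct, sorted): [2, 9, 15, 24, 30, 39, 43, 50, 57, 62, 65, 80, 94, 98, 104, 113, 121, 133, 140]

Fragments:
  [0,2): 2 bp
  [2,9): 7 bp
  [9,15): 6 bp
  [15,24): 9 bp
  [24,30): 6 bp
  [30,39): 9 bp
  [39,43): 4 bp
  [43,50): 7 bp
  [50,57): 7 bp
  [57,62): 5 bp
  [62,65): 3 bp
  [65,80): 15 bp
  [80,94): 14 bp
  [94,98): 4 bp
  [98,104): 6 bp
  [104,113): 9 bp
  [113,121): 8 bp
  [121,133): 12 bp
  [133,140): 7 bp
  [140,149): 9 bp

[2,3,4,4,5,6,6,6,7,7,7,7,8,9,9,9,9,12,14,15]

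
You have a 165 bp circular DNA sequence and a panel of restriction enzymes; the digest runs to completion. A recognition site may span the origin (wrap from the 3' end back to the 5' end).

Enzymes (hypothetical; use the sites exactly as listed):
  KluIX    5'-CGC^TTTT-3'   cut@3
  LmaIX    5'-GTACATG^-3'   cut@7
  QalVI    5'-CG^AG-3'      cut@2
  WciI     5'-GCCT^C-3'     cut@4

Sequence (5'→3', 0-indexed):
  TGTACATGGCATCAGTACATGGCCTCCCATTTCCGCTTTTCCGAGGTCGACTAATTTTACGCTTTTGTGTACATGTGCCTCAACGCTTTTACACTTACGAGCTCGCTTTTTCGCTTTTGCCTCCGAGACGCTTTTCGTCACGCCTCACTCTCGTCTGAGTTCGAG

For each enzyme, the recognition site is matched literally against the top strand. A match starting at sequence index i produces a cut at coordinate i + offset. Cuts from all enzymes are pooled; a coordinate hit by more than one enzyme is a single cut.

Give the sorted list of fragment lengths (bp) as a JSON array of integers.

[3,4,5,6,6,7,7,8,8,10,11,13,13,13,14,18,19]

Site scan:
  KluIX CGCTTTT/3: at [33, 59, 83, 103, 111, 128] ⇒ [36, 62, 86, 106, 114, 131]
  LmaIX GTACATG/7: at [1, 14, 68] ⇒ [8, 21, 75]
  QalVI CGAG/2: at [41, 97, 123, 161] ⇒ [43, 99, 125, 163]
  WciI GCCTC/4: at [21, 76, 118, 141] ⇒ [25, 80, 122, 145]

All cut coordinates (distinct, sorted): [8, 21, 25, 36, 43, 62, 75, 80, 86, 99, 106, 114, 122, 125, 131, 145, 163]

Fragment lengths:
  8→21: 13 bp
  21→25: 4 bp
  25→36: 11 bp
  36→43: 7 bp
  43→62: 19 bp
  62→75: 13 bp
  75→80: 5 bp
  80→86: 6 bp
  86→99: 13 bp
  99→106: 7 bp
  106→114: 8 bp
  114→122: 8 bp
  122→125: 3 bp
  125→131: 6 bp
  131→145: 14 bp
  145→163: 18 bp
  163→8 (wrap): 165-163+8 = 10 bp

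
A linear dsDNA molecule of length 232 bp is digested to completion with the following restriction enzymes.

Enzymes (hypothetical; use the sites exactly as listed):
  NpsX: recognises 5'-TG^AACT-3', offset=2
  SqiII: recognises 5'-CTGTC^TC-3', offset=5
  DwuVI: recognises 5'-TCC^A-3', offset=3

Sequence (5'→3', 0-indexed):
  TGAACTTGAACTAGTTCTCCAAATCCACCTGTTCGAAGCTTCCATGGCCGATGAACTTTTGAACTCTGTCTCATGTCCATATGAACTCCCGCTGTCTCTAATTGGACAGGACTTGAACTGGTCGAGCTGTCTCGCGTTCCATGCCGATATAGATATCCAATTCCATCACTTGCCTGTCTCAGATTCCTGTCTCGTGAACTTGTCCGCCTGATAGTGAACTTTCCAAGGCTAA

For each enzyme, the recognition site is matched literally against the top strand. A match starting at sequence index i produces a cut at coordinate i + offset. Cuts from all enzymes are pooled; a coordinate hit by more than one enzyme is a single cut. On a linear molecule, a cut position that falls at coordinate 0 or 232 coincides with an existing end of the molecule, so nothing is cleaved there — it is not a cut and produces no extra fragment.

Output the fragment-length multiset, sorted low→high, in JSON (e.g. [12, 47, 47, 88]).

Scan for sites:
  NpsX TGAACT/2: at [0, 6, 51, 59, 81, 113, 194, 214] ⇒ [2, 8, 53, 61, 83, 115, 196, 216]
  SqiII CTGTCTC/5: at [65, 91, 126, 173, 186] ⇒ [70, 96, 131, 178, 191]
  DwuVI TCCA/3: at [17, 23, 40, 75, 137, 155, 161, 221] ⇒ [20, 26, 43, 78, 140, 158, 164, 224]

Pooled cuts: [2, 8, 20, 26, 43, 53, 61, 70, 78, 83, 96, 115, 131, 140, 158, 164, 178, 191, 196, 216, 224]

Fragments:
  [0,2): 2 bp
  [2,8): 6 bp
  [8,20): 12 bp
  [20,26): 6 bp
  [26,43): 17 bp
  [43,53): 10 bp
  [53,61): 8 bp
  [61,70): 9 bp
  [70,78): 8 bp
  [78,83): 5 bp
  [83,96): 13 bp
  [96,115): 19 bp
  [115,131): 16 bp
  [131,140): 9 bp
  [140,158): 18 bp
  [158,164): 6 bp
  [164,178): 14 bp
  [178,191): 13 bp
  [191,196): 5 bp
  [196,216): 20 bp
  [216,224): 8 bp
  [224,232): 8 bp

[2,5,5,6,6,6,8,8,8,8,9,9,10,12,13,13,14,16,17,18,19,20]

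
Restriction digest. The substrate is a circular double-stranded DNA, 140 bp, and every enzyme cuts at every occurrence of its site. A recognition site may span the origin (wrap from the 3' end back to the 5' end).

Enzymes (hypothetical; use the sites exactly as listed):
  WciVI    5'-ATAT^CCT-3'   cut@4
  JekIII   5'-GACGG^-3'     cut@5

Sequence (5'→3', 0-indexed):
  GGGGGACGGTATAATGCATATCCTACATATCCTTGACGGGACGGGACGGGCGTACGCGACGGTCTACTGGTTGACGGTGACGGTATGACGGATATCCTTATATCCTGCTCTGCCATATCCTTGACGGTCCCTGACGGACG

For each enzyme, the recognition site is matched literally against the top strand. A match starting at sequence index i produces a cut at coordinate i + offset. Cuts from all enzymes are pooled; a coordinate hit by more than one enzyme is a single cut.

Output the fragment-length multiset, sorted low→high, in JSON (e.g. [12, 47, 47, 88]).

Per-enzyme occurrences:
  WciVI ATATCCT/4: at [17, 26, 91, 99, 114] ⇒ [21, 30, 95, 103, 118]
  JekIII GACGG/5: at [4, 34, 39, 44, 57, 72, 78, 86, 122, 132, 136] ⇒ [1, 9, 39, 44, 49, 62, 77, 83, 91, 127, 137]

Pooled cuts: [1, 9, 21, 30, 39, 44, 49, 62, 77, 83, 91, 95, 103, 118, 127, 137]

Fragment lengths:
  1→9: 8 bp
  9→21: 12 bp
  21→30: 9 bp
  30→39: 9 bp
  39→44: 5 bp
  44→49: 5 bp
  49→62: 13 bp
  62→77: 15 bp
  77→83: 6 bp
  83→91: 8 bp
  91→95: 4 bp
  95→103: 8 bp
  103→118: 15 bp
  118→127: 9 bp
  127→137: 10 bp
  137→1 (wrap): 140-137+1 = 4 bp

[4,4,5,5,6,8,8,8,9,9,9,10,12,13,15,15]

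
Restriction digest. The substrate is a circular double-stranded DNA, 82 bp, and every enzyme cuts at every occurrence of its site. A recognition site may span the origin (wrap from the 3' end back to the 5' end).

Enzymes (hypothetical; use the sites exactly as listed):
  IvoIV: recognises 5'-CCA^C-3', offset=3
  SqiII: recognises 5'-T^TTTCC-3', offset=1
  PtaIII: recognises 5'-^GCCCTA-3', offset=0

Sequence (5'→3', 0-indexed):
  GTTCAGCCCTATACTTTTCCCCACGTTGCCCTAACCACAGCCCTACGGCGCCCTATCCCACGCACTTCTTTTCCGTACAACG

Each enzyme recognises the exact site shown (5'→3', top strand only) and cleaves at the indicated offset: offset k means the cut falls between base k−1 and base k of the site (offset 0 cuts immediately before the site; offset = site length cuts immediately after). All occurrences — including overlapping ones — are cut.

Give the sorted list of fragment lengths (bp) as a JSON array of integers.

Site scan:
  IvoIV (CCAC, off=3): starts [20, 34, 57] → cuts [23, 37, 60]
  SqiII (TTTTCC, off=1): starts [14, 68] → cuts [15, 69]
  PtaIII (GCCCTA, off=0): starts [5, 27, 39, 49] → cuts [5, 27, 39, 49]

All cut coordinates (distinct, sorted): [5, 15, 23, 27, 37, 39, 49, 60, 69]

Fragments:
  5→15: 10 bp
  15→23: 8 bp
  23→27: 4 bp
  27→37: 10 bp
  37→39: 2 bp
  39→49: 10 bp
  49→60: 11 bp
  60→69: 9 bp
  69→5 (wrap): 82-69+5 = 18 bp

[2,4,8,9,10,10,10,11,18]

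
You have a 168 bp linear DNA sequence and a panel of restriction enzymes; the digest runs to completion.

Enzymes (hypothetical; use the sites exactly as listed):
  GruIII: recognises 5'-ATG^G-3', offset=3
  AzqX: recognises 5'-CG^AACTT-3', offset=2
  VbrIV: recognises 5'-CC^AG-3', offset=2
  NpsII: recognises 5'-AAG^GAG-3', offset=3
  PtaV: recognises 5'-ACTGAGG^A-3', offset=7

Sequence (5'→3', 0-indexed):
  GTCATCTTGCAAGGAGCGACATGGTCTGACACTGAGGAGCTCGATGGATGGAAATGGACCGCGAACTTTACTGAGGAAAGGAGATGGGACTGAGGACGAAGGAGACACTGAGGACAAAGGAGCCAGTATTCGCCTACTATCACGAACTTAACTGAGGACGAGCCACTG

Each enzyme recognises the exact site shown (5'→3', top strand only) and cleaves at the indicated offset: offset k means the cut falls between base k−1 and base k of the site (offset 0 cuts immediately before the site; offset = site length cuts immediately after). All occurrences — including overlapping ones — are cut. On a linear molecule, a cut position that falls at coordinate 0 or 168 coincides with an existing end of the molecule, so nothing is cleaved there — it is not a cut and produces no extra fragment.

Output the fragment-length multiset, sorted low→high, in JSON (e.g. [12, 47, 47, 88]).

[4,4,5,6,6,6,6,7,9,9,10,11,12,13,13,13,14,20]

Site scan:
  GruIII (ATGG, off=3): starts [20, 43, 47, 53, 83] → cuts [23, 46, 50, 56, 86]
  AzqX (CGAACTT, off=2): starts [61, 142] → cuts [63, 144]
  VbrIV (CCAG, off=2): starts [122] → cuts [124]
  NpsII (AAGGAG, off=3): starts [10, 77, 98, 116] → cuts [13, 80, 101, 119]
  PtaV (ACTGAGGA, off=7): starts [30, 69, 88, 106, 150] → cuts [37, 76, 95, 113, 157]

All cut coordinates (distinct, sorted): [13, 23, 37, 46, 50, 56, 63, 76, 80, 86, 95, 101, 113, 119, 124, 144, 157]

Fragment lengths:
  [0,13): 13 bp
  [13,23): 10 bp
  [23,37): 14 bp
  [37,46): 9 bp
  [46,50): 4 bp
  [50,56): 6 bp
  [56,63): 7 bp
  [63,76): 13 bp
  [76,80): 4 bp
  [80,86): 6 bp
  [86,95): 9 bp
  [95,101): 6 bp
  [101,113): 12 bp
  [113,119): 6 bp
  [119,124): 5 bp
  [124,144): 20 bp
  [144,157): 13 bp
  [157,168): 11 bp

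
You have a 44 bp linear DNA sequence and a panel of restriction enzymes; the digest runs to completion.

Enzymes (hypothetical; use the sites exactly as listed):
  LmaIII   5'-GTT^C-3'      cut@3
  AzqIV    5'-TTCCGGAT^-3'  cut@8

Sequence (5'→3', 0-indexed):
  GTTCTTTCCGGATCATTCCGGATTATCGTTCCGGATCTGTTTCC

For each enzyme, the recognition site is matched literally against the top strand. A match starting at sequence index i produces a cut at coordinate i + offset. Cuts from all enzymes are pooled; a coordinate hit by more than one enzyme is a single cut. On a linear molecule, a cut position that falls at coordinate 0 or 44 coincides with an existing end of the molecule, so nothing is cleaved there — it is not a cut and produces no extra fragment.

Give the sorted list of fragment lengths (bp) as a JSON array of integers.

Per-enzyme occurrences:
  LmaIII GTTC/3: at [0, 27] ⇒ [3, 30]
  AzqIV TTCCGGAT/8: at [5, 15, 28] ⇒ [13, 23, 36]

All cut coordinates (distinct, sorted): [3, 13, 23, 30, 36]

Fragments:
  [0,3): 3 bp
  [3,13): 10 bp
  [13,23): 10 bp
  [23,30): 7 bp
  [30,36): 6 bp
  [36,44): 8 bp

[3,6,7,8,10,10]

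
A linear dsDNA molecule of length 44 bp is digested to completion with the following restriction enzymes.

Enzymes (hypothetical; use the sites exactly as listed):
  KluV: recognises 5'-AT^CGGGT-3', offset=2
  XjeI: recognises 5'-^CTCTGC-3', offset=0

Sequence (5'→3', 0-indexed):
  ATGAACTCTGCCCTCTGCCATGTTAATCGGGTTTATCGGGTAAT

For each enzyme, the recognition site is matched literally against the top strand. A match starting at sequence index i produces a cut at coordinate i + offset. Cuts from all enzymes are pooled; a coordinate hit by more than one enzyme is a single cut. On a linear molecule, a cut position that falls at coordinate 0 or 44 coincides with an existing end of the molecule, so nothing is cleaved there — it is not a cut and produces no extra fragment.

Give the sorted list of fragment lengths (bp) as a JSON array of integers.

[5,7,8,9,15]

Scan for sites:
  KluV (ATCGGGT, off=2): starts [25, 34] → cuts [27, 36]
  XjeI (CTCTGC, off=0): starts [5, 12] → cuts [5, 12]

All cut coordinates (distinct, sorted): [5, 12, 27, 36]

Fragment lengths:
  [0,5): 5 bp
  [5,12): 7 bp
  [12,27): 15 bp
  [27,36): 9 bp
  [36,44): 8 bp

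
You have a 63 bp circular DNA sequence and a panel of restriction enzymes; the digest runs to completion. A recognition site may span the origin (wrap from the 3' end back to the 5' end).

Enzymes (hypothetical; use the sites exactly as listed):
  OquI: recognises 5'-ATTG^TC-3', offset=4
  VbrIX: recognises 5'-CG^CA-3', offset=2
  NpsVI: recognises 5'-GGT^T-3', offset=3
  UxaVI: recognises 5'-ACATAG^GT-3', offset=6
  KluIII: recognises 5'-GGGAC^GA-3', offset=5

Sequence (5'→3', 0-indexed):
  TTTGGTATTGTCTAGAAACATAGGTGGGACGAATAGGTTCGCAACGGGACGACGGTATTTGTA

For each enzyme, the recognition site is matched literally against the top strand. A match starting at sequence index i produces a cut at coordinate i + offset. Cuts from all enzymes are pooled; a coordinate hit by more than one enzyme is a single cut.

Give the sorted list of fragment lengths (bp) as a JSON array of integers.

Scan for sites:
  OquI ATTGTC/4: at [6] ⇒ [10]
  VbrIX CGCA/2: at [39] ⇒ [41]
  NpsVI GGTT/3: at [35] ⇒ [38]
  UxaVI ACATAGGT/6: at [17] ⇒ [23]
  KluIII GGGACGA/5: at [25, 45] ⇒ [30, 50]

All cut coordinates (distinct, sorted): [10, 23, 30, 38, 41, 50]

Fragments:
  10→23: 13 bp
  23→30: 7 bp
  30→38: 8 bp
  38→41: 3 bp
  41→50: 9 bp
  50→10 (wrap): 63-50+10 = 23 bp

[3,7,8,9,13,23]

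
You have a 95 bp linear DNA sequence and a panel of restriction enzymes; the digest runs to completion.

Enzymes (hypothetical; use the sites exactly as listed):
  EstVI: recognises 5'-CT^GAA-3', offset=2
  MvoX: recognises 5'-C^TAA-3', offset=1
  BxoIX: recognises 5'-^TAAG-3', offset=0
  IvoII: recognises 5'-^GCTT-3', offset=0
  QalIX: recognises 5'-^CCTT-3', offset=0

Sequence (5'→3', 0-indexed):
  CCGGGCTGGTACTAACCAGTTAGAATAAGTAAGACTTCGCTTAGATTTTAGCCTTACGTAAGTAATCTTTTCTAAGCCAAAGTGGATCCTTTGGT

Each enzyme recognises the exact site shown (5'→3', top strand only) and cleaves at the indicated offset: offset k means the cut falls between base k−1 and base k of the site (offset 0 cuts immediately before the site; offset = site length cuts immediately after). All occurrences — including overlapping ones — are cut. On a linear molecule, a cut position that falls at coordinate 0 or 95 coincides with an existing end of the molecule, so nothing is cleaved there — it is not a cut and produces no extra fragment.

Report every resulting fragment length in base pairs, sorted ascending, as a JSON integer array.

[4,7,8,9,12,13,13,14,15]

Site scan:
  EstVI (CTGAA, off=2): no sites
  MvoX CTAA/1: at [11, 71] ⇒ [12, 72]
  BxoIX TAAG/0: at [25, 29, 58, 72] ⇒ [25, 29, 58, 72]
  IvoII GCTT/0: at [38] ⇒ [38]
  QalIX CCTT/0: at [51, 87] ⇒ [51, 87]

All cut coordinates (distinct, sorted): [12, 25, 29, 38, 51, 58, 72, 87]

Fragments:
  [0,12): 12 bp
  [12,25): 13 bp
  [25,29): 4 bp
  [29,38): 9 bp
  [38,51): 13 bp
  [51,58): 7 bp
  [58,72): 14 bp
  [72,87): 15 bp
  [87,95): 8 bp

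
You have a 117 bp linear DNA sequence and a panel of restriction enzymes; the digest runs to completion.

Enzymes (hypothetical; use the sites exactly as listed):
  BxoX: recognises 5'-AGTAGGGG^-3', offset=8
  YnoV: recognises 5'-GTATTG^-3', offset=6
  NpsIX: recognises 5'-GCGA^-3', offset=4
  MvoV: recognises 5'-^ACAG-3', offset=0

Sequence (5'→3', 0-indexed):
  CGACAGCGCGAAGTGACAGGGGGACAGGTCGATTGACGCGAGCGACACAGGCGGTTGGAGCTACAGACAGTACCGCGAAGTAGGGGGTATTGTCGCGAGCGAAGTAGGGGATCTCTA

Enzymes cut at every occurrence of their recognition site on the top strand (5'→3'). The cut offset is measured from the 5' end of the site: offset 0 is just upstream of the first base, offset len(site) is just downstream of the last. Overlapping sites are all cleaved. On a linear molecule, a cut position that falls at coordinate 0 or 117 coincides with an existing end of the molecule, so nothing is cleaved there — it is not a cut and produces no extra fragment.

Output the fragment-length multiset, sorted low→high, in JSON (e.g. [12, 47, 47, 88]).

Site scan:
  BxoX AGTAGGGG/8: at [78, 102] ⇒ [86, 110]
  YnoV GTATTG/6: at [86] ⇒ [92]
  NpsIX GCGA/4: at [7, 37, 41, 74, 94, 98] ⇒ [11, 41, 45, 78, 98, 102]
  MvoV ACAG/0: at [2, 15, 23, 46, 62, 66] ⇒ [2, 15, 23, 46, 62, 66]

Pooled cuts: [2, 11, 15, 23, 41, 45, 46, 62, 66, 78, 86, 92, 98, 102, 110]

Fragments:
  [0,2): 2 bp
  [2,11): 9 bp
  [11,15): 4 bp
  [15,23): 8 bp
  [23,41): 18 bp
  [41,45): 4 bp
  [45,46): 1 bp
  [46,62): 16 bp
  [62,66): 4 bp
  [66,78): 12 bp
  [78,86): 8 bp
  [86,92): 6 bp
  [92,98): 6 bp
  [98,102): 4 bp
  [102,110): 8 bp
  [110,117): 7 bp

[1,2,4,4,4,4,6,6,7,8,8,8,9,12,16,18]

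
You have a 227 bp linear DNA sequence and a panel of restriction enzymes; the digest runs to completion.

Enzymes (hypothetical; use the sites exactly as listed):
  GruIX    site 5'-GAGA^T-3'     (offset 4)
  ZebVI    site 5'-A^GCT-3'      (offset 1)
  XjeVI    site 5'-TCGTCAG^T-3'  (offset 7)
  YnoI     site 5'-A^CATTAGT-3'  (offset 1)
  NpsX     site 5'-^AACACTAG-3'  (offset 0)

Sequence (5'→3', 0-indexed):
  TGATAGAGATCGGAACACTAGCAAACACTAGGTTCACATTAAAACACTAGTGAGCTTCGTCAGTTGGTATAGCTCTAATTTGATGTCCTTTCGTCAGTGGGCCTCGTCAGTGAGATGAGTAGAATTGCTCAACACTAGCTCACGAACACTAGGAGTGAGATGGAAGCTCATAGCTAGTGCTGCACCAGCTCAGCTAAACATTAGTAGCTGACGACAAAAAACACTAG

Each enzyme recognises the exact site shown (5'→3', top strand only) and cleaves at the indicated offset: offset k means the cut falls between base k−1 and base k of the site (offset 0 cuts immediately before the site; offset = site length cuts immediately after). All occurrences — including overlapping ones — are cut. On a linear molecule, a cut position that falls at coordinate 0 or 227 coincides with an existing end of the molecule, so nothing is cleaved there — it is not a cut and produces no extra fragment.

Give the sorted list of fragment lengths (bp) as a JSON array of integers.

[4,5,5,5,6,7,7,7,8,8,8,9,10,10,11,13,13,15,15,16,19,26]

Per-enzyme occurrences:
  GruIX (GAGAT, off=4): starts [5, 111, 156] → cuts [9, 115, 160]
  ZebVI (AGCT, off=1): starts [52, 70, 136, 164, 171, 186, 191, 205] → cuts [53, 71, 137, 165, 172, 187, 192, 206]
  XjeVI (TCGTCAGT, off=7): starts [56, 90, 103] → cuts [63, 97, 110]
  YnoI (ACATTAGT, off=1): starts [197] → cuts [198]
  NpsX (AACACTAG, off=0): starts [13, 23, 42, 130, 144, 219] → cuts [13, 23, 42, 130, 144, 219]

Pooled cuts: [9, 13, 23, 42, 53, 63, 71, 97, 110, 115, 130, 137, 144, 160, 165, 172, 187, 192, 198, 206, 219]

Fragments:
  [0,9): 9 bp
  [9,13): 4 bp
  [13,23): 10 bp
  [23,42): 19 bp
  [42,53): 11 bp
  [53,63): 10 bp
  [63,71): 8 bp
  [71,97): 26 bp
  [97,110): 13 bp
  [110,115): 5 bp
  [115,130): 15 bp
  [130,137): 7 bp
  [137,144): 7 bp
  [144,160): 16 bp
  [160,165): 5 bp
  [165,172): 7 bp
  [172,187): 15 bp
  [187,192): 5 bp
  [192,198): 6 bp
  [198,206): 8 bp
  [206,219): 13 bp
  [219,227): 8 bp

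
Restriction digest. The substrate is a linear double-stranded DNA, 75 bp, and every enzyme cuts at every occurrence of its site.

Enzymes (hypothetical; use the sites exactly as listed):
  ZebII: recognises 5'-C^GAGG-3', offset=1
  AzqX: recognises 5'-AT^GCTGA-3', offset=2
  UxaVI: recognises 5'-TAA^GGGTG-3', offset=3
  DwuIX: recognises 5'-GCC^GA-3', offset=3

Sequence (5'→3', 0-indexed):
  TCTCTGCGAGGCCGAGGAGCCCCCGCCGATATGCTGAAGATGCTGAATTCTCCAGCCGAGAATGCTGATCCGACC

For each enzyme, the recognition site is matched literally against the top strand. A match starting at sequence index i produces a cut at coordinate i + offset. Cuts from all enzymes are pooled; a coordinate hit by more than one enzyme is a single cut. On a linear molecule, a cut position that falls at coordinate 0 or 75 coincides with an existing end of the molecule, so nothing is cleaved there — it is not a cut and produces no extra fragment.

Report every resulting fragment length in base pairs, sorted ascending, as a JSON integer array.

Site scan:
  ZebII CGAGG/1: at [6, 12] ⇒ [7, 13]
  AzqX ATGCTGA/2: at [30, 39, 61] ⇒ [32, 41, 63]
  UxaVI (TAAGGGTG, off=3): no sites
  DwuIX GCCGA/3: at [10, 24, 54] ⇒ [13, 27, 57]

All cut coordinates (distinct, sorted): [7, 13, 27, 32, 41, 57, 63]

Fragments:
  [0,7): 7 bp
  [7,13): 6 bp
  [13,27): 14 bp
  [27,32): 5 bp
  [32,41): 9 bp
  [41,57): 16 bp
  [57,63): 6 bp
  [63,75): 12 bp

[5,6,6,7,9,12,14,16]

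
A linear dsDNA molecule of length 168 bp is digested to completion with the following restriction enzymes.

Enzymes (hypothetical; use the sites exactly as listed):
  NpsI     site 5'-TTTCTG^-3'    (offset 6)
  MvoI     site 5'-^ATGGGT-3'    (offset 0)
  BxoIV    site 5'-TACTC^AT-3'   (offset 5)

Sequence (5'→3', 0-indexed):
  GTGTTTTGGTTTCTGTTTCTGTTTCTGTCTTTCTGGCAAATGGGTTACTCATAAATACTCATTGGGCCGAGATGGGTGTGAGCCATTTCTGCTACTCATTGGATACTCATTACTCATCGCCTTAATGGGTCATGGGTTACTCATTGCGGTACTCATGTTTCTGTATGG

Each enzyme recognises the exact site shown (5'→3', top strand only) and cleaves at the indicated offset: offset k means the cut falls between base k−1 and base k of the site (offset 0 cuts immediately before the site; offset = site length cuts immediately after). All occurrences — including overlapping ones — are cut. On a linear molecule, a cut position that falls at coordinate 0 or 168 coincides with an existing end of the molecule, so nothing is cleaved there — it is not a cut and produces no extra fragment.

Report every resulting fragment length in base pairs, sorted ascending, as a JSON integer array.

Site scan:
  NpsI TTTCTG/6: at [9, 15, 21, 29, 85, 157] ⇒ [15, 21, 27, 35, 91, 163]
  MvoI ATGGGT/0: at [39, 71, 124, 131] ⇒ [39, 71, 124, 131]
  BxoIV TACTCAT/5: at [45, 55, 92, 103, 110, 137, 149] ⇒ [50, 60, 97, 108, 115, 142, 154]

Pooled cuts: [15, 21, 27, 35, 39, 50, 60, 71, 91, 97, 108, 115, 124, 131, 142, 154, 163]

Fragment lengths:
  [0,15): 15 bp
  [15,21): 6 bp
  [21,27): 6 bp
  [27,35): 8 bp
  [35,39): 4 bp
  [39,50): 11 bp
  [50,60): 10 bp
  [60,71): 11 bp
  [71,91): 20 bp
  [91,97): 6 bp
  [97,108): 11 bp
  [108,115): 7 bp
  [115,124): 9 bp
  [124,131): 7 bp
  [131,142): 11 bp
  [142,154): 12 bp
  [154,163): 9 bp
  [163,168): 5 bp

[4,5,6,6,6,7,7,8,9,9,10,11,11,11,11,12,15,20]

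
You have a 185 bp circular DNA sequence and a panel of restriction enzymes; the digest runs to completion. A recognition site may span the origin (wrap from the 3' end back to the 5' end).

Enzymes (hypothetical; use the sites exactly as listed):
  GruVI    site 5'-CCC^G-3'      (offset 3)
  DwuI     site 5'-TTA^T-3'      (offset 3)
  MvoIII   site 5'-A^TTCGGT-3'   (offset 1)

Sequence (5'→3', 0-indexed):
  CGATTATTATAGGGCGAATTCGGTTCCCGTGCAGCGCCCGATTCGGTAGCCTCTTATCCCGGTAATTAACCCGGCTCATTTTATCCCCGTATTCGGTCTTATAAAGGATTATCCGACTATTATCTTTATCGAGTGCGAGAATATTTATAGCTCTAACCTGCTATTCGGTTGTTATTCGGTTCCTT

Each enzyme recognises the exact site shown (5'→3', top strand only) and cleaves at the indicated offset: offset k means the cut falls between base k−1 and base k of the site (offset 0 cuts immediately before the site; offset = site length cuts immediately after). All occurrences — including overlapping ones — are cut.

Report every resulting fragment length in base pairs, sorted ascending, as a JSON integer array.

[2,3,3,4,5,6,9,10,10,10,11,11,11,11,12,15,16,17,19]

Per-enzyme occurrences:
  GruVI (CCCG, off=3): starts [25, 36, 57, 69, 85] → cuts [28, 39, 60, 72, 88]
  DwuI (TTAT, off=3): starts [3, 6, 53, 80, 98, 108, 119, 125, 144, 171] → cuts [6, 9, 56, 83, 101, 111, 122, 128, 147, 174]
  MvoIII (ATTCGGT, off=1): starts [17, 40, 90, 162, 173] → cuts [18, 41, 91, 163, 174]

All cut coordinates (distinct, sorted): [6, 9, 18, 28, 39, 41, 56, 60, 72, 83, 88, 91, 101, 111, 122, 128, 147, 163, 174]

Fragment lengths:
  6→9: 3 bp
  9→18: 9 bp
  18→28: 10 bp
  28→39: 11 bp
  39→41: 2 bp
  41→56: 15 bp
  56→60: 4 bp
  60→72: 12 bp
  72→83: 11 bp
  83→88: 5 bp
  88→91: 3 bp
  91→101: 10 bp
  101→111: 10 bp
  111→122: 11 bp
  122→128: 6 bp
  128→147: 19 bp
  147→163: 16 bp
  163→174: 11 bp
  174→6 (wrap): 185-174+6 = 17 bp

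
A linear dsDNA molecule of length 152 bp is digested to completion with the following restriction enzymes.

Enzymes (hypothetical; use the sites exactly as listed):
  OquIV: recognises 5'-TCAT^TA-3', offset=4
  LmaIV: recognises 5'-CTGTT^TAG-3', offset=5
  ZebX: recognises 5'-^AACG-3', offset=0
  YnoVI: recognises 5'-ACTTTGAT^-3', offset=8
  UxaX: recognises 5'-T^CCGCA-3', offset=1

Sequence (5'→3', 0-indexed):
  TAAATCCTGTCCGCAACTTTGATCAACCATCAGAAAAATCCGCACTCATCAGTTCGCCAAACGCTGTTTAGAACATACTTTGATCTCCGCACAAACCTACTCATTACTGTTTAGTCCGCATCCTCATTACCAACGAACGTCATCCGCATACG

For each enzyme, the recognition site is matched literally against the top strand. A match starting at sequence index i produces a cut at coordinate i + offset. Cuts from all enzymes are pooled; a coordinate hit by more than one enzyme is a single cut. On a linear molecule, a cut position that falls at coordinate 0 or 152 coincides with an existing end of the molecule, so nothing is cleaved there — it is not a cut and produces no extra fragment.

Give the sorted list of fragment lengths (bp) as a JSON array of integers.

[2,4,4,4,7,8,9,9,10,12,13,16,16,18,20]

Scan for sites:
  OquIV (TCATTA, off=4): starts [100, 123] → cuts [104, 127]
  LmaIV (CTGTTTAG, off=5): starts [63, 106] → cuts [68, 111]
  ZebX (AACG, off=0): starts [59, 131, 135] → cuts [59, 131, 135]
  YnoVI (ACTTTGAT, off=8): starts [15, 76] → cuts [23, 84]
  UxaX (TCCGCA, off=1): starts [9, 38, 85, 114, 142] → cuts [10, 39, 86, 115, 143]

Pooled cuts: [10, 23, 39, 59, 68, 84, 86, 104, 111, 115, 127, 131, 135, 143]

Fragments:
  [0,10): 10 bp
  [10,23): 13 bp
  [23,39): 16 bp
  [39,59): 20 bp
  [59,68): 9 bp
  [68,84): 16 bp
  [84,86): 2 bp
  [86,104): 18 bp
  [104,111): 7 bp
  [111,115): 4 bp
  [115,127): 12 bp
  [127,131): 4 bp
  [131,135): 4 bp
  [135,143): 8 bp
  [143,152): 9 bp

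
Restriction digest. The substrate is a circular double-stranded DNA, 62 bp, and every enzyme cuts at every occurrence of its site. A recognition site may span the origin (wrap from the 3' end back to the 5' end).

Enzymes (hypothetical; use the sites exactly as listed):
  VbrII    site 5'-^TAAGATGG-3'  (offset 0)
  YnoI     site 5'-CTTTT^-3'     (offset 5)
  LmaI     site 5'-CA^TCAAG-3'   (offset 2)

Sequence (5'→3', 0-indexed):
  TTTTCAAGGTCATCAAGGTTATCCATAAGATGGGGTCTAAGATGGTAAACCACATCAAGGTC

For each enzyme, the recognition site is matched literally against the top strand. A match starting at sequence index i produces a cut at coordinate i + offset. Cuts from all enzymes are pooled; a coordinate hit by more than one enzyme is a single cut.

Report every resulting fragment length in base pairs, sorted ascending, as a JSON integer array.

[8,12,12,13,17]

Per-enzyme occurrences:
  VbrII (TAAGATGG, off=0): starts [25, 37] → cuts [25, 37]
  YnoI (CTTTT, off=5): starts [61] → cuts [4]
  LmaI (CATCAAG, off=2): starts [10, 52] → cuts [12, 54]

Pooled cuts: [4, 12, 25, 37, 54]

Fragment lengths:
  4→12: 8 bp
  12→25: 13 bp
  25→37: 12 bp
  37→54: 17 bp
  54→4 (wrap): 62-54+4 = 12 bp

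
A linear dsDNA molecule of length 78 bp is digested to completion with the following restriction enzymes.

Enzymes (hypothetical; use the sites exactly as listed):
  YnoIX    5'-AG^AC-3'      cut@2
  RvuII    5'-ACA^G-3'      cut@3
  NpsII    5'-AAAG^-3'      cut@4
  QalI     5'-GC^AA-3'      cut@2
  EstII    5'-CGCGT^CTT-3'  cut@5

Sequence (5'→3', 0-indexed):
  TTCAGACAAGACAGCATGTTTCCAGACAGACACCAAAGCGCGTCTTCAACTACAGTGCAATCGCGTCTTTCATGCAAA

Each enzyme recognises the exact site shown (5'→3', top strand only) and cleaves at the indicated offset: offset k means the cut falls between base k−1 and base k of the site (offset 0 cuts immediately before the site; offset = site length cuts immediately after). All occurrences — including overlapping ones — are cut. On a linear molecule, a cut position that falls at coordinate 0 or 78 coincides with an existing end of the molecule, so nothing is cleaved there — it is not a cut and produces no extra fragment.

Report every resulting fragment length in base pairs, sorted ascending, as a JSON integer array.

Per-enzyme occurrences:
  YnoIX AGAC/2: at [3, 8, 23, 27] ⇒ [5, 10, 25, 29]
  RvuII ACAG/3: at [10, 25, 51] ⇒ [13, 28, 54]
  NpsII AAAG/4: at [34] ⇒ [38]
  QalI GCAA/2: at [56, 73] ⇒ [58, 75]
  EstII CGCGTCTT/5: at [38, 61] ⇒ [43, 66]

All cut coordinates (distinct, sorted): [5, 10, 13, 25, 28, 29, 38, 43, 54, 58, 66, 75]

Fragment lengths:
  [0,5): 5 bp
  [5,10): 5 bp
  [10,13): 3 bp
  [13,25): 12 bp
  [25,28): 3 bp
  [28,29): 1 bp
  [29,38): 9 bp
  [38,43): 5 bp
  [43,54): 11 bp
  [54,58): 4 bp
  [58,66): 8 bp
  [66,75): 9 bp
  [75,78): 3 bp

[1,3,3,3,4,5,5,5,8,9,9,11,12]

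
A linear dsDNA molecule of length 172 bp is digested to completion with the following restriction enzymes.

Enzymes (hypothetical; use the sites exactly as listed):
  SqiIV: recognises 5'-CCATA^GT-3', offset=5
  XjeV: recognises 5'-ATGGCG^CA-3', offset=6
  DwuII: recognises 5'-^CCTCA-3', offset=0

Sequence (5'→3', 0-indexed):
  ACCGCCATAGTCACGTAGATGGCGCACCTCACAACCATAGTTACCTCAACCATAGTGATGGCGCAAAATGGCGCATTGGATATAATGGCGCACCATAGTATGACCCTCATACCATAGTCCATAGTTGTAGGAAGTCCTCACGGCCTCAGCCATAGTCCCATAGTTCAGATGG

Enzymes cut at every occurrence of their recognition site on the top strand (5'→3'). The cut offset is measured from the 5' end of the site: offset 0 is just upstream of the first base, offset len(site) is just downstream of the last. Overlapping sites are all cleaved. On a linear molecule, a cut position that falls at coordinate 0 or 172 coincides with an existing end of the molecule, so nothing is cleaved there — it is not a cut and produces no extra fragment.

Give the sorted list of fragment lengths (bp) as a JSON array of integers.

Per-enzyme occurrences:
  SqiIV (CCATAGT, off=5): starts [4, 34, 49, 92, 111, 118, 149, 157] → cuts [9, 39, 54, 97, 116, 123, 154, 162]
  XjeV (ATGGCGCA, off=6): starts [18, 57, 67, 84] → cuts [24, 63, 73, 90]
  DwuII (CCTCA, off=0): starts [26, 43, 104, 135, 143] → cuts [26, 43, 104, 135, 143]

All cut coordinates (distinct, sorted): [9, 24, 26, 39, 43, 54, 63, 73, 90, 97, 104, 116, 123, 135, 143, 154, 162]

Fragment lengths:
  [0,9): 9 bp
  [9,24): 15 bp
  [24,26): 2 bp
  [26,39): 13 bp
  [39,43): 4 bp
  [43,54): 11 bp
  [54,63): 9 bp
  [63,73): 10 bp
  [73,90): 17 bp
  [90,97): 7 bp
  [97,104): 7 bp
  [104,116): 12 bp
  [116,123): 7 bp
  [123,135): 12 bp
  [135,143): 8 bp
  [143,154): 11 bp
  [154,162): 8 bp
  [162,172): 10 bp

[2,4,7,7,7,8,8,9,9,10,10,11,11,12,12,13,15,17]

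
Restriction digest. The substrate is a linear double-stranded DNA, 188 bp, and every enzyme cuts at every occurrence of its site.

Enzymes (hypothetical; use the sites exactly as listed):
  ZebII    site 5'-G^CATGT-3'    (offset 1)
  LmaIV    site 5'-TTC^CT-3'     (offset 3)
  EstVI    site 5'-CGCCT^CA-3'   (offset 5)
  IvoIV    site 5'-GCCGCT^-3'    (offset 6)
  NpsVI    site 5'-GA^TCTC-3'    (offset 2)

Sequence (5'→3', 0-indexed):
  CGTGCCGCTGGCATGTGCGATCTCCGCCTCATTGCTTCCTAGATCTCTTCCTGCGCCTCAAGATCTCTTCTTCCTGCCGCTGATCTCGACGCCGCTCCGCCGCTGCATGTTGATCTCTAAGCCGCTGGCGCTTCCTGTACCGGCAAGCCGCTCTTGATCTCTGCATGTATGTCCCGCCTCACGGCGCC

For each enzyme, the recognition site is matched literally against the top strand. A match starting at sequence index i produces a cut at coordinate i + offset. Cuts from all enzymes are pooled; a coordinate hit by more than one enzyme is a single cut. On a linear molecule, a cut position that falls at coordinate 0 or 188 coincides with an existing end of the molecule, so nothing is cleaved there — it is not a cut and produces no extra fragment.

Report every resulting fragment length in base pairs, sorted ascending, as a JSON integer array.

[1,2,2,5,5,5,6,7,8,8,8,8,8,9,9,9,9,9,10,13,13,16,18]

Per-enzyme occurrences:
  ZebII GCATGT/1: at [10, 104, 162] ⇒ [11, 105, 163]
  LmaIV TTCCT/3: at [35, 47, 70, 131] ⇒ [38, 50, 73, 134]
  EstVI CGCCTCA/5: at [24, 53, 174] ⇒ [29, 58, 179]
  IvoIV GCCGCT/6: at [3, 75, 90, 98, 120, 146] ⇒ [9, 81, 96, 104, 126, 152]
  NpsVI GATCTC/2: at [18, 41, 61, 81, 111, 155] ⇒ [20, 43, 63, 83, 113, 157]

Pooled cuts: [9, 11, 20, 29, 38, 43, 50, 58, 63, 73, 81, 83, 96, 104, 105, 113, 126, 134, 152, 157, 163, 179]

Fragments:
  [0,9): 9 bp
  [9,11): 2 bp
  [11,20): 9 bp
  [20,29): 9 bp
  [29,38): 9 bp
  [38,43): 5 bp
  [43,50): 7 bp
  [50,58): 8 bp
  [58,63): 5 bp
  [63,73): 10 bp
  [73,81): 8 bp
  [81,83): 2 bp
  [83,96): 13 bp
  [96,104): 8 bp
  [104,105): 1 bp
  [105,113): 8 bp
  [113,126): 13 bp
  [126,134): 8 bp
  [134,152): 18 bp
  [152,157): 5 bp
  [157,163): 6 bp
  [163,179): 16 bp
  [179,188): 9 bp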